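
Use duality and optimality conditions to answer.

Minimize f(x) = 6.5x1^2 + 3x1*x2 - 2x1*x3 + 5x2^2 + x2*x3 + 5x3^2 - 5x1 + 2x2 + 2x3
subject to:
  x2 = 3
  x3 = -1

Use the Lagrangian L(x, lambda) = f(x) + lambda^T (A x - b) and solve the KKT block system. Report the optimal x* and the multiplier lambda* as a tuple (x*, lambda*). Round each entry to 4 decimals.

Form the Lagrangian:
  L(x, lambda) = (1/2) x^T Q x + c^T x + lambda^T (A x - b)
Stationarity (grad_x L = 0): Q x + c + A^T lambda = 0.
Primal feasibility: A x = b.

This gives the KKT block system:
  [ Q   A^T ] [ x     ]   [-c ]
  [ A    0  ] [ lambda ] = [ b ]

Solving the linear system:
  x*      = (-0.4615, 3, -1)
  lambda* = (-29.6154, 4.0769)
  f(x*)   = 49.6154

x* = (-0.4615, 3, -1), lambda* = (-29.6154, 4.0769)


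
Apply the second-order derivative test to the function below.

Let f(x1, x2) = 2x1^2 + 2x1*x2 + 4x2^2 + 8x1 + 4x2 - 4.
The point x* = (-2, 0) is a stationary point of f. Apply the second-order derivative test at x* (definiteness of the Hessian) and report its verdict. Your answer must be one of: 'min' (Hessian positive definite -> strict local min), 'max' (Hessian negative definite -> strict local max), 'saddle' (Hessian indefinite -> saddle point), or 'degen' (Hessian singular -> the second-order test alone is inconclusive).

Compute the Hessian H = grad^2 f:
  H = [[4, 2], [2, 8]]
Verify stationarity: grad f(x*) = H x* + g = (0, 0).
Eigenvalues of H: 3.1716, 8.8284.
Both eigenvalues > 0, so H is positive definite -> x* is a strict local min.

min


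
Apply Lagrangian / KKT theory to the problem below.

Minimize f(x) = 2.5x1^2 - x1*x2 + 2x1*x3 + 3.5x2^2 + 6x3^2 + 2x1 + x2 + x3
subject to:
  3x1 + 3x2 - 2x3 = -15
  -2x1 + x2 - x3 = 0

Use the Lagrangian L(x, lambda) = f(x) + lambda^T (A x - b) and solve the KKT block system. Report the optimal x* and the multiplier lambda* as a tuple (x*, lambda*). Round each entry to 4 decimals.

Form the Lagrangian:
  L(x, lambda) = (1/2) x^T Q x + c^T x + lambda^T (A x - b)
Stationarity (grad_x L = 0): Q x + c + A^T lambda = 0.
Primal feasibility: A x = b.

This gives the KKT block system:
  [ Q   A^T ] [ x     ]   [-c ]
  [ A    0  ] [ lambda ] = [ b ]

Solving the linear system:
  x*      = (-1.792, -2.4561, 1.1279)
  lambda* = (3.4499, 4.0508)
  f(x*)   = 23.4183

x* = (-1.792, -2.4561, 1.1279), lambda* = (3.4499, 4.0508)


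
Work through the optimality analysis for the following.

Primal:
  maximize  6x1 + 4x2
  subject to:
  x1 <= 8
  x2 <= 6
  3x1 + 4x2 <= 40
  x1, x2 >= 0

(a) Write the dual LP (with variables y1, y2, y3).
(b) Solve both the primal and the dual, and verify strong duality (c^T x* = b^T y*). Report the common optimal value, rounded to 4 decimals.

The standard primal-dual pair for 'max c^T x s.t. A x <= b, x >= 0' is:
  Dual:  min b^T y  s.t.  A^T y >= c,  y >= 0.

So the dual LP is:
  minimize  8y1 + 6y2 + 40y3
  subject to:
    y1 + 3y3 >= 6
    y2 + 4y3 >= 4
    y1, y2, y3 >= 0

Solving the primal: x* = (8, 4).
  primal value c^T x* = 64.
Solving the dual: y* = (3, 0, 1).
  dual value b^T y* = 64.
Strong duality: c^T x* = b^T y*. Confirmed.

64


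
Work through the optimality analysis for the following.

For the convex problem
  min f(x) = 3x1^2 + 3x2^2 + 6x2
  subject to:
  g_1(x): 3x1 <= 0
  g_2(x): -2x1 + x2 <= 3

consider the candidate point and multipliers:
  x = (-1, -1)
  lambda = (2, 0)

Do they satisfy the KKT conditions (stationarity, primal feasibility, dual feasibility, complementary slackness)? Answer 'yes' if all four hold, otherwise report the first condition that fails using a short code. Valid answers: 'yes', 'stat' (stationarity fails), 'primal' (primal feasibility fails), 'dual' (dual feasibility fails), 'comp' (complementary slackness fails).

Gradient of f: grad f(x) = Q x + c = (-6, 0)
Constraint values g_i(x) = a_i^T x - b_i:
  g_1((-1, -1)) = -3
  g_2((-1, -1)) = -2
Stationarity residual: grad f(x) + sum_i lambda_i a_i = (0, 0)
  -> stationarity OK
Primal feasibility (all g_i <= 0): OK
Dual feasibility (all lambda_i >= 0): OK
Complementary slackness (lambda_i * g_i(x) = 0 for all i): FAILS

Verdict: the first failing condition is complementary_slackness -> comp.

comp


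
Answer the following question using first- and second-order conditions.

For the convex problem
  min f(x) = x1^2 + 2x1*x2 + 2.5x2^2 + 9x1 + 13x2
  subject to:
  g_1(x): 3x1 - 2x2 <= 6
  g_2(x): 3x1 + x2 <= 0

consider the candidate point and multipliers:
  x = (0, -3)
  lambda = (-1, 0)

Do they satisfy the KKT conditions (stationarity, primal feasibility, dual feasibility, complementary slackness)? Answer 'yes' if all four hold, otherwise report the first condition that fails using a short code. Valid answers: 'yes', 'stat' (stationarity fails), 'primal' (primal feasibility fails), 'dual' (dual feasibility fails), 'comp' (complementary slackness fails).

Gradient of f: grad f(x) = Q x + c = (3, -2)
Constraint values g_i(x) = a_i^T x - b_i:
  g_1((0, -3)) = 0
  g_2((0, -3)) = -3
Stationarity residual: grad f(x) + sum_i lambda_i a_i = (0, 0)
  -> stationarity OK
Primal feasibility (all g_i <= 0): OK
Dual feasibility (all lambda_i >= 0): FAILS
Complementary slackness (lambda_i * g_i(x) = 0 for all i): OK

Verdict: the first failing condition is dual_feasibility -> dual.

dual


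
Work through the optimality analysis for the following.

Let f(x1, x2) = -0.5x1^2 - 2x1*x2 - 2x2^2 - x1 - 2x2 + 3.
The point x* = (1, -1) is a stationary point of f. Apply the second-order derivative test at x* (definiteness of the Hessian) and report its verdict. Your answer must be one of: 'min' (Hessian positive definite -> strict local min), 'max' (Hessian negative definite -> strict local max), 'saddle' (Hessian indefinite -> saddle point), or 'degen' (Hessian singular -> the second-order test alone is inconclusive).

Compute the Hessian H = grad^2 f:
  H = [[-1, -2], [-2, -4]]
Verify stationarity: grad f(x*) = H x* + g = (0, 0).
Eigenvalues of H: -5, 0.
H has a zero eigenvalue (singular; negative semidefinite but not definite), so H is neither positive definite, negative definite, nor indefinite. The second-order test alone is inconclusive -> degen.
(Indeed, f is constant along the null direction of H through x*, so x* is not a strict local extremum.)

degen


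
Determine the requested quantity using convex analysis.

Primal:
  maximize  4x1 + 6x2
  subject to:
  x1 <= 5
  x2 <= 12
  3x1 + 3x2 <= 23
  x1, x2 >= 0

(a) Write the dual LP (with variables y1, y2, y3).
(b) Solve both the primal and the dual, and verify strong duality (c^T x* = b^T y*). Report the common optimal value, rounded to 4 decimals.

The standard primal-dual pair for 'max c^T x s.t. A x <= b, x >= 0' is:
  Dual:  min b^T y  s.t.  A^T y >= c,  y >= 0.

So the dual LP is:
  minimize  5y1 + 12y2 + 23y3
  subject to:
    y1 + 3y3 >= 4
    y2 + 3y3 >= 6
    y1, y2, y3 >= 0

Solving the primal: x* = (0, 7.6667).
  primal value c^T x* = 46.
Solving the dual: y* = (0, 0, 2).
  dual value b^T y* = 46.
Strong duality: c^T x* = b^T y*. Confirmed.

46


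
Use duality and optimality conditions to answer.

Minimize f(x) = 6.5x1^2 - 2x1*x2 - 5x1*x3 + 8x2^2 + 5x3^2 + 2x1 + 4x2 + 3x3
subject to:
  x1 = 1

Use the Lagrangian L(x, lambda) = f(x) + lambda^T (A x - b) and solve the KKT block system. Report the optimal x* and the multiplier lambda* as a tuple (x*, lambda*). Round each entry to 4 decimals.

Form the Lagrangian:
  L(x, lambda) = (1/2) x^T Q x + c^T x + lambda^T (A x - b)
Stationarity (grad_x L = 0): Q x + c + A^T lambda = 0.
Primal feasibility: A x = b.

This gives the KKT block system:
  [ Q   A^T ] [ x     ]   [-c ]
  [ A    0  ] [ lambda ] = [ b ]

Solving the linear system:
  x*      = (1, -0.125, 0.2)
  lambda* = (-14.25)
  f(x*)   = 8.175

x* = (1, -0.125, 0.2), lambda* = (-14.25)


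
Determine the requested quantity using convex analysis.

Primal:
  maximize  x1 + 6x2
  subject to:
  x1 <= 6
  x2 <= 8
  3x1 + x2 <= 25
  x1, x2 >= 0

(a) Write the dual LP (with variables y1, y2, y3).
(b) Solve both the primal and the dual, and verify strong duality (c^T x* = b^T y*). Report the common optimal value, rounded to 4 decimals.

The standard primal-dual pair for 'max c^T x s.t. A x <= b, x >= 0' is:
  Dual:  min b^T y  s.t.  A^T y >= c,  y >= 0.

So the dual LP is:
  minimize  6y1 + 8y2 + 25y3
  subject to:
    y1 + 3y3 >= 1
    y2 + y3 >= 6
    y1, y2, y3 >= 0

Solving the primal: x* = (5.6667, 8).
  primal value c^T x* = 53.6667.
Solving the dual: y* = (0, 5.6667, 0.3333).
  dual value b^T y* = 53.6667.
Strong duality: c^T x* = b^T y*. Confirmed.

53.6667


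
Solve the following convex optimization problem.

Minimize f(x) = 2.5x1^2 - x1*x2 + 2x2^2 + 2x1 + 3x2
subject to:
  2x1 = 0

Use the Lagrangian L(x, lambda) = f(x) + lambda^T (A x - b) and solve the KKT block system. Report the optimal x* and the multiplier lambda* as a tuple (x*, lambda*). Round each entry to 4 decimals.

Form the Lagrangian:
  L(x, lambda) = (1/2) x^T Q x + c^T x + lambda^T (A x - b)
Stationarity (grad_x L = 0): Q x + c + A^T lambda = 0.
Primal feasibility: A x = b.

This gives the KKT block system:
  [ Q   A^T ] [ x     ]   [-c ]
  [ A    0  ] [ lambda ] = [ b ]

Solving the linear system:
  x*      = (0, -0.75)
  lambda* = (-1.375)
  f(x*)   = -1.125

x* = (0, -0.75), lambda* = (-1.375)


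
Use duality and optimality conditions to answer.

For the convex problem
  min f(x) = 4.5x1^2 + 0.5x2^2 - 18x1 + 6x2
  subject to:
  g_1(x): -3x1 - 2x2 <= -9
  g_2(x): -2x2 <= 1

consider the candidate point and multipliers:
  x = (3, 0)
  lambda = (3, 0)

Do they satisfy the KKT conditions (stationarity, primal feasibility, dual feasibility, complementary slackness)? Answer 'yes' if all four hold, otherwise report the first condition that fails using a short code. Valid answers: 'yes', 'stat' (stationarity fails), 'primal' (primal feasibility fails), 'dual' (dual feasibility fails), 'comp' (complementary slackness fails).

Gradient of f: grad f(x) = Q x + c = (9, 6)
Constraint values g_i(x) = a_i^T x - b_i:
  g_1((3, 0)) = 0
  g_2((3, 0)) = -1
Stationarity residual: grad f(x) + sum_i lambda_i a_i = (0, 0)
  -> stationarity OK
Primal feasibility (all g_i <= 0): OK
Dual feasibility (all lambda_i >= 0): OK
Complementary slackness (lambda_i * g_i(x) = 0 for all i): OK

Verdict: yes, KKT holds.

yes


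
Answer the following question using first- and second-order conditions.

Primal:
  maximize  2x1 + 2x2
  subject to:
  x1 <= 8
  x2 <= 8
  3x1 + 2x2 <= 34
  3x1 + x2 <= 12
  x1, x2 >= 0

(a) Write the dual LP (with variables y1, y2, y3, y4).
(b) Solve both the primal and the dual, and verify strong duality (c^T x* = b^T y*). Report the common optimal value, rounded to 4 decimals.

The standard primal-dual pair for 'max c^T x s.t. A x <= b, x >= 0' is:
  Dual:  min b^T y  s.t.  A^T y >= c,  y >= 0.

So the dual LP is:
  minimize  8y1 + 8y2 + 34y3 + 12y4
  subject to:
    y1 + 3y3 + 3y4 >= 2
    y2 + 2y3 + y4 >= 2
    y1, y2, y3, y4 >= 0

Solving the primal: x* = (1.3333, 8).
  primal value c^T x* = 18.6667.
Solving the dual: y* = (0, 1.3333, 0, 0.6667).
  dual value b^T y* = 18.6667.
Strong duality: c^T x* = b^T y*. Confirmed.

18.6667


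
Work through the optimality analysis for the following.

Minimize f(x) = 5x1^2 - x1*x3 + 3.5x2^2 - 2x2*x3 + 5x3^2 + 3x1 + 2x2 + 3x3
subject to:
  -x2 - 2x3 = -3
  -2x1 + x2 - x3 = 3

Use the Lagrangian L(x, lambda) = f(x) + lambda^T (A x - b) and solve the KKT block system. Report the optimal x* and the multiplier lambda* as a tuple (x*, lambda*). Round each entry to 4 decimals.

Form the Lagrangian:
  L(x, lambda) = (1/2) x^T Q x + c^T x + lambda^T (A x - b)
Stationarity (grad_x L = 0): Q x + c + A^T lambda = 0.
Primal feasibility: A x = b.

This gives the KKT block system:
  [ Q   A^T ] [ x     ]   [-c ]
  [ A    0  ] [ lambda ] = [ b ]

Solving the linear system:
  x*      = (-1.1224, 1.5035, 0.7483)
  lambda* = (6.542, -4.486)
  f(x*)   = 17.4843

x* = (-1.1224, 1.5035, 0.7483), lambda* = (6.542, -4.486)


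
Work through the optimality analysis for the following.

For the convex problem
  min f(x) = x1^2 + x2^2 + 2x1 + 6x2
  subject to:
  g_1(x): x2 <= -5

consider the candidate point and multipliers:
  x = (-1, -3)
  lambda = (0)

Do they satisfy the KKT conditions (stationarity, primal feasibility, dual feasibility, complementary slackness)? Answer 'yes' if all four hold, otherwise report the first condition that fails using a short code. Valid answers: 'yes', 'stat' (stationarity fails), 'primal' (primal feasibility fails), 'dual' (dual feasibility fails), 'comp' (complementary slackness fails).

Gradient of f: grad f(x) = Q x + c = (0, 0)
Constraint values g_i(x) = a_i^T x - b_i:
  g_1((-1, -3)) = 2
Stationarity residual: grad f(x) + sum_i lambda_i a_i = (0, 0)
  -> stationarity OK
Primal feasibility (all g_i <= 0): FAILS
Dual feasibility (all lambda_i >= 0): OK
Complementary slackness (lambda_i * g_i(x) = 0 for all i): OK

Verdict: the first failing condition is primal_feasibility -> primal.

primal


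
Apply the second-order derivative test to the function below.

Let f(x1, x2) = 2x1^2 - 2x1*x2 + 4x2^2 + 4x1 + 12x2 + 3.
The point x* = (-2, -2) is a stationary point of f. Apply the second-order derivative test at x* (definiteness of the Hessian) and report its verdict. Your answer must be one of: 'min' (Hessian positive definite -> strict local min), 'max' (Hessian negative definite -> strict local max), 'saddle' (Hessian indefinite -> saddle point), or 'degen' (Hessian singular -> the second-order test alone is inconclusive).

Compute the Hessian H = grad^2 f:
  H = [[4, -2], [-2, 8]]
Verify stationarity: grad f(x*) = H x* + g = (0, 0).
Eigenvalues of H: 3.1716, 8.8284.
Both eigenvalues > 0, so H is positive definite -> x* is a strict local min.

min


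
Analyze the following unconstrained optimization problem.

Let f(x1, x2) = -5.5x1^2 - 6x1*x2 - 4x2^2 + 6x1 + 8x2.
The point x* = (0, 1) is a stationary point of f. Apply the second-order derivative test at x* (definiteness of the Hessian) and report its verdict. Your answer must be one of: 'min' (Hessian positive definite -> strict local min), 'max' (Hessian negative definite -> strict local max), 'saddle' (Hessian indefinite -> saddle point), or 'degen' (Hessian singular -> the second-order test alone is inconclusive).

Compute the Hessian H = grad^2 f:
  H = [[-11, -6], [-6, -8]]
Verify stationarity: grad f(x*) = H x* + g = (0, 0).
Eigenvalues of H: -15.6847, -3.3153.
Both eigenvalues < 0, so H is negative definite -> x* is a strict local max.

max


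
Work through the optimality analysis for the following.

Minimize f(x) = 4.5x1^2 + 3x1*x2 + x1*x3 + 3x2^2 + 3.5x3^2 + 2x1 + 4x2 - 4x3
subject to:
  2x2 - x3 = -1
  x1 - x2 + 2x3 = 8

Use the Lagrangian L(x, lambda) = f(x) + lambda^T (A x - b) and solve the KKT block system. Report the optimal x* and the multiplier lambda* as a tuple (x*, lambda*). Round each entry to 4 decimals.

Form the Lagrangian:
  L(x, lambda) = (1/2) x^T Q x + c^T x + lambda^T (A x - b)
Stationarity (grad_x L = 0): Q x + c + A^T lambda = 0.
Primal feasibility: A x = b.

This gives the KKT block system:
  [ Q   A^T ] [ x     ]   [-c ]
  [ A    0  ] [ lambda ] = [ b ]

Solving the linear system:
  x*      = (1.3765, 1.5412, 4.0824)
  lambda* = (-20.2353, -23.0941)
  f(x*)   = 78.5529

x* = (1.3765, 1.5412, 4.0824), lambda* = (-20.2353, -23.0941)


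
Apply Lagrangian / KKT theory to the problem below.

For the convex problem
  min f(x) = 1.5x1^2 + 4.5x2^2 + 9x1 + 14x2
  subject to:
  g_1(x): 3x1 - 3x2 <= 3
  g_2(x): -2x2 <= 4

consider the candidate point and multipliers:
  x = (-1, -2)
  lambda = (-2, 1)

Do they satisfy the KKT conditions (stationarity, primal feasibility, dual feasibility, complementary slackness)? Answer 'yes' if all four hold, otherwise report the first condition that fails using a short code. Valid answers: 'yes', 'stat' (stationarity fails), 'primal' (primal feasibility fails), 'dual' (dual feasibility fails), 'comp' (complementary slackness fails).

Gradient of f: grad f(x) = Q x + c = (6, -4)
Constraint values g_i(x) = a_i^T x - b_i:
  g_1((-1, -2)) = 0
  g_2((-1, -2)) = 0
Stationarity residual: grad f(x) + sum_i lambda_i a_i = (0, 0)
  -> stationarity OK
Primal feasibility (all g_i <= 0): OK
Dual feasibility (all lambda_i >= 0): FAILS
Complementary slackness (lambda_i * g_i(x) = 0 for all i): OK

Verdict: the first failing condition is dual_feasibility -> dual.

dual


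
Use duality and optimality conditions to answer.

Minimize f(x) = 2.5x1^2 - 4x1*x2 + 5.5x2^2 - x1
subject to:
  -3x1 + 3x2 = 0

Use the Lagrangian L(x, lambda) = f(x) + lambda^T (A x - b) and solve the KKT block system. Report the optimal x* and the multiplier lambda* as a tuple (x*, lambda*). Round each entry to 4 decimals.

Form the Lagrangian:
  L(x, lambda) = (1/2) x^T Q x + c^T x + lambda^T (A x - b)
Stationarity (grad_x L = 0): Q x + c + A^T lambda = 0.
Primal feasibility: A x = b.

This gives the KKT block system:
  [ Q   A^T ] [ x     ]   [-c ]
  [ A    0  ] [ lambda ] = [ b ]

Solving the linear system:
  x*      = (0.125, 0.125)
  lambda* = (-0.2917)
  f(x*)   = -0.0625

x* = (0.125, 0.125), lambda* = (-0.2917)


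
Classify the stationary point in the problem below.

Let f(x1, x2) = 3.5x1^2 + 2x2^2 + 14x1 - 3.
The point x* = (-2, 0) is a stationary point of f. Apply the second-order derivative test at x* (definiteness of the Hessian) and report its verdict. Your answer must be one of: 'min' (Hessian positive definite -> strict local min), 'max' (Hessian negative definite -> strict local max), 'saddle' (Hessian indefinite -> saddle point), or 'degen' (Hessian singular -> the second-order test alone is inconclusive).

Compute the Hessian H = grad^2 f:
  H = [[7, 0], [0, 4]]
Verify stationarity: grad f(x*) = H x* + g = (0, 0).
Eigenvalues of H: 4, 7.
Both eigenvalues > 0, so H is positive definite -> x* is a strict local min.

min


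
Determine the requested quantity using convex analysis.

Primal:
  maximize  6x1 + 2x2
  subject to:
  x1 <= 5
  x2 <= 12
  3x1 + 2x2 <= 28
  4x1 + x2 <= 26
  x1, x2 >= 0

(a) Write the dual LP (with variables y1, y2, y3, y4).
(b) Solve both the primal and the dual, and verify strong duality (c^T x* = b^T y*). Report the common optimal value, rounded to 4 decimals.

The standard primal-dual pair for 'max c^T x s.t. A x <= b, x >= 0' is:
  Dual:  min b^T y  s.t.  A^T y >= c,  y >= 0.

So the dual LP is:
  minimize  5y1 + 12y2 + 28y3 + 26y4
  subject to:
    y1 + 3y3 + 4y4 >= 6
    y2 + 2y3 + y4 >= 2
    y1, y2, y3, y4 >= 0

Solving the primal: x* = (4.8, 6.8).
  primal value c^T x* = 42.4.
Solving the dual: y* = (0, 0, 0.4, 1.2).
  dual value b^T y* = 42.4.
Strong duality: c^T x* = b^T y*. Confirmed.

42.4


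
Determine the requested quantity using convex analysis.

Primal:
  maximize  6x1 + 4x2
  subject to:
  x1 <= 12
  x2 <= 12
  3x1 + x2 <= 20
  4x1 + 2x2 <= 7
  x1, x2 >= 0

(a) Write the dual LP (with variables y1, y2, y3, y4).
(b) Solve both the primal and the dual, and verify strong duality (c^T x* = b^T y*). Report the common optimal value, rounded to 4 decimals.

The standard primal-dual pair for 'max c^T x s.t. A x <= b, x >= 0' is:
  Dual:  min b^T y  s.t.  A^T y >= c,  y >= 0.

So the dual LP is:
  minimize  12y1 + 12y2 + 20y3 + 7y4
  subject to:
    y1 + 3y3 + 4y4 >= 6
    y2 + y3 + 2y4 >= 4
    y1, y2, y3, y4 >= 0

Solving the primal: x* = (0, 3.5).
  primal value c^T x* = 14.
Solving the dual: y* = (0, 0, 0, 2).
  dual value b^T y* = 14.
Strong duality: c^T x* = b^T y*. Confirmed.

14


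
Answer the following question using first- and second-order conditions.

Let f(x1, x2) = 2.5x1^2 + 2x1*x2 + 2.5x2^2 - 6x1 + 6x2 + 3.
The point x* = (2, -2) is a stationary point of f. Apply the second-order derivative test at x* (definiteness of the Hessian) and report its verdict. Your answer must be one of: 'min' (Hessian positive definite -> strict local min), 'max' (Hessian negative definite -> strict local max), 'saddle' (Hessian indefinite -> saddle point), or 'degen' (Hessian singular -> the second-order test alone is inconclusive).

Compute the Hessian H = grad^2 f:
  H = [[5, 2], [2, 5]]
Verify stationarity: grad f(x*) = H x* + g = (0, 0).
Eigenvalues of H: 3, 7.
Both eigenvalues > 0, so H is positive definite -> x* is a strict local min.

min


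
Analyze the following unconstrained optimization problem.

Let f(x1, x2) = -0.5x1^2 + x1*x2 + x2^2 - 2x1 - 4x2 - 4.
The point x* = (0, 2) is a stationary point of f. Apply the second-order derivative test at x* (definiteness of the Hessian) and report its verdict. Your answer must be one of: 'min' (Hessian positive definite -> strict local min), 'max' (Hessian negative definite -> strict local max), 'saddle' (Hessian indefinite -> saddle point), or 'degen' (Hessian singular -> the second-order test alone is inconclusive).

Compute the Hessian H = grad^2 f:
  H = [[-1, 1], [1, 2]]
Verify stationarity: grad f(x*) = H x* + g = (0, 0).
Eigenvalues of H: -1.3028, 2.3028.
Eigenvalues have mixed signs, so H is indefinite -> x* is a saddle point.

saddle


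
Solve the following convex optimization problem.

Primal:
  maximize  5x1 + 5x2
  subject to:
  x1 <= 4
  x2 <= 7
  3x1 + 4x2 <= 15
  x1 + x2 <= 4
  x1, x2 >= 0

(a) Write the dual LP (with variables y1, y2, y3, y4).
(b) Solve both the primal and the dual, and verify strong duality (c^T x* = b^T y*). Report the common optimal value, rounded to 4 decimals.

The standard primal-dual pair for 'max c^T x s.t. A x <= b, x >= 0' is:
  Dual:  min b^T y  s.t.  A^T y >= c,  y >= 0.

So the dual LP is:
  minimize  4y1 + 7y2 + 15y3 + 4y4
  subject to:
    y1 + 3y3 + y4 >= 5
    y2 + 4y3 + y4 >= 5
    y1, y2, y3, y4 >= 0

Solving the primal: x* = (4, 0).
  primal value c^T x* = 20.
Solving the dual: y* = (0, 0, 0, 5).
  dual value b^T y* = 20.
Strong duality: c^T x* = b^T y*. Confirmed.

20


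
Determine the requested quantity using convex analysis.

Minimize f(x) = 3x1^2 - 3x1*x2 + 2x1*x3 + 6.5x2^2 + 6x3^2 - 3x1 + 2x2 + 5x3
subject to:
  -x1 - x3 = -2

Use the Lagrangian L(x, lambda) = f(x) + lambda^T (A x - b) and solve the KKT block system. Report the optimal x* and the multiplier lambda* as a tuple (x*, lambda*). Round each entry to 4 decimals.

Form the Lagrangian:
  L(x, lambda) = (1/2) x^T Q x + c^T x + lambda^T (A x - b)
Stationarity (grad_x L = 0): Q x + c + A^T lambda = 0.
Primal feasibility: A x = b.

This gives the KKT block system:
  [ Q   A^T ] [ x     ]   [-c ]
  [ A    0  ] [ lambda ] = [ b ]

Solving the linear system:
  x*      = (2.0694, 0.3237, -0.0694)
  lambda* = (8.3064)
  f(x*)   = 5.3526

x* = (2.0694, 0.3237, -0.0694), lambda* = (8.3064)


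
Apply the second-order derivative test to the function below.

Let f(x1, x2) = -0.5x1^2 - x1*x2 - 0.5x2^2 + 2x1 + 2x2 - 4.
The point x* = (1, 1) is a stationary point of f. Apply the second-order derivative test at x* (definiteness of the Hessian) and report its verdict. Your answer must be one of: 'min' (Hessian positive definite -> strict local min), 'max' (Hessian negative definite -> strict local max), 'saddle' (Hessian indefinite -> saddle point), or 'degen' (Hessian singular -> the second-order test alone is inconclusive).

Compute the Hessian H = grad^2 f:
  H = [[-1, -1], [-1, -1]]
Verify stationarity: grad f(x*) = H x* + g = (0, 0).
Eigenvalues of H: -2, 0.
H has a zero eigenvalue (singular; negative semidefinite but not definite), so H is neither positive definite, negative definite, nor indefinite. The second-order test alone is inconclusive -> degen.
(Indeed, f is constant along the null direction of H through x*, so x* is not a strict local extremum.)

degen


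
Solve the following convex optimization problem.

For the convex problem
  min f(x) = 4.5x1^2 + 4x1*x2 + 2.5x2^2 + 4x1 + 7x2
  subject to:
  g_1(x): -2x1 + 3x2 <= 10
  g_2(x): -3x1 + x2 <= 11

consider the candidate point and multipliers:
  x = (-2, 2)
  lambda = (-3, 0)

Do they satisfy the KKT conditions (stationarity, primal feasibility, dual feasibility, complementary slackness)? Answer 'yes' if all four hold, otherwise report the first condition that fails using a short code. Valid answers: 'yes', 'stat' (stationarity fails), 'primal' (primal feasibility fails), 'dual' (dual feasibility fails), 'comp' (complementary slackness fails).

Gradient of f: grad f(x) = Q x + c = (-6, 9)
Constraint values g_i(x) = a_i^T x - b_i:
  g_1((-2, 2)) = 0
  g_2((-2, 2)) = -3
Stationarity residual: grad f(x) + sum_i lambda_i a_i = (0, 0)
  -> stationarity OK
Primal feasibility (all g_i <= 0): OK
Dual feasibility (all lambda_i >= 0): FAILS
Complementary slackness (lambda_i * g_i(x) = 0 for all i): OK

Verdict: the first failing condition is dual_feasibility -> dual.

dual


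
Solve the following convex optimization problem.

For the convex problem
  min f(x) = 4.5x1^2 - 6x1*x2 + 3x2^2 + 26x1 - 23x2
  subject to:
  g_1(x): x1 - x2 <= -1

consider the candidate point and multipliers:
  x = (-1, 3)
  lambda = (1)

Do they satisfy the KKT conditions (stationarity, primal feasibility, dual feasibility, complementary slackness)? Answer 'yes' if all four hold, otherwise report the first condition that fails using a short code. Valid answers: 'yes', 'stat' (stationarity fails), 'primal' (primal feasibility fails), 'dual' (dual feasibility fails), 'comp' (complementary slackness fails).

Gradient of f: grad f(x) = Q x + c = (-1, 1)
Constraint values g_i(x) = a_i^T x - b_i:
  g_1((-1, 3)) = -3
Stationarity residual: grad f(x) + sum_i lambda_i a_i = (0, 0)
  -> stationarity OK
Primal feasibility (all g_i <= 0): OK
Dual feasibility (all lambda_i >= 0): OK
Complementary slackness (lambda_i * g_i(x) = 0 for all i): FAILS

Verdict: the first failing condition is complementary_slackness -> comp.

comp


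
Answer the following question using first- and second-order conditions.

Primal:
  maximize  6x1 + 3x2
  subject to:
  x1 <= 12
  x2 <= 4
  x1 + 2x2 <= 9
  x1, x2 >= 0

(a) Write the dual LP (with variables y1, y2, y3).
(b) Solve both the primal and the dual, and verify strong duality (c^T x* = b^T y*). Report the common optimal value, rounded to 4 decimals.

The standard primal-dual pair for 'max c^T x s.t. A x <= b, x >= 0' is:
  Dual:  min b^T y  s.t.  A^T y >= c,  y >= 0.

So the dual LP is:
  minimize  12y1 + 4y2 + 9y3
  subject to:
    y1 + y3 >= 6
    y2 + 2y3 >= 3
    y1, y2, y3 >= 0

Solving the primal: x* = (9, 0).
  primal value c^T x* = 54.
Solving the dual: y* = (0, 0, 6).
  dual value b^T y* = 54.
Strong duality: c^T x* = b^T y*. Confirmed.

54


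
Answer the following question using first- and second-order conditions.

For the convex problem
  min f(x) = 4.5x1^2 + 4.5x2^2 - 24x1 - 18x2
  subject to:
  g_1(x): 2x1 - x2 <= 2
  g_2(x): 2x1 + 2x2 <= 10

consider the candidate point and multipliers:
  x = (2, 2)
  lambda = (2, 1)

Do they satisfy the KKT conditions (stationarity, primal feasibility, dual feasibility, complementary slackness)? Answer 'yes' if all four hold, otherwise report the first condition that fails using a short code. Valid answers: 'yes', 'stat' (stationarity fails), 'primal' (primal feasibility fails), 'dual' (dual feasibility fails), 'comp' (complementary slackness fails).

Gradient of f: grad f(x) = Q x + c = (-6, 0)
Constraint values g_i(x) = a_i^T x - b_i:
  g_1((2, 2)) = 0
  g_2((2, 2)) = -2
Stationarity residual: grad f(x) + sum_i lambda_i a_i = (0, 0)
  -> stationarity OK
Primal feasibility (all g_i <= 0): OK
Dual feasibility (all lambda_i >= 0): OK
Complementary slackness (lambda_i * g_i(x) = 0 for all i): FAILS

Verdict: the first failing condition is complementary_slackness -> comp.

comp


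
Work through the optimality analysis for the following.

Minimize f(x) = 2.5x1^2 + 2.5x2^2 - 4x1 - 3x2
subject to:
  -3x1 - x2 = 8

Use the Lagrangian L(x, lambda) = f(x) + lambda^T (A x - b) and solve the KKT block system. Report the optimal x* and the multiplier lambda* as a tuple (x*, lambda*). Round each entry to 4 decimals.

Form the Lagrangian:
  L(x, lambda) = (1/2) x^T Q x + c^T x + lambda^T (A x - b)
Stationarity (grad_x L = 0): Q x + c + A^T lambda = 0.
Primal feasibility: A x = b.

This gives the KKT block system:
  [ Q   A^T ] [ x     ]   [-c ]
  [ A    0  ] [ lambda ] = [ b ]

Solving the linear system:
  x*      = (-2.5, -0.5)
  lambda* = (-5.5)
  f(x*)   = 27.75

x* = (-2.5, -0.5), lambda* = (-5.5)


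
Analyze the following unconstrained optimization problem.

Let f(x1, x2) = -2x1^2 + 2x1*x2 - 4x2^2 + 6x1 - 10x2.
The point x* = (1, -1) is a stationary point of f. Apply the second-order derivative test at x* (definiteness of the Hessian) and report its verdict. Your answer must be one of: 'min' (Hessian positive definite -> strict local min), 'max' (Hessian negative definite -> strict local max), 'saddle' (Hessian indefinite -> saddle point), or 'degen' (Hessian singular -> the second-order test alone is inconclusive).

Compute the Hessian H = grad^2 f:
  H = [[-4, 2], [2, -8]]
Verify stationarity: grad f(x*) = H x* + g = (0, 0).
Eigenvalues of H: -8.8284, -3.1716.
Both eigenvalues < 0, so H is negative definite -> x* is a strict local max.

max


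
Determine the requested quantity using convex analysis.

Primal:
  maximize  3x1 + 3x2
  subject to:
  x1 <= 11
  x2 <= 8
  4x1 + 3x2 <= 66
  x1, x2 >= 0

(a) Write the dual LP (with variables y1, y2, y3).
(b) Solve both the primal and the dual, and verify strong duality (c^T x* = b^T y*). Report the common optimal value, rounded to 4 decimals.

The standard primal-dual pair for 'max c^T x s.t. A x <= b, x >= 0' is:
  Dual:  min b^T y  s.t.  A^T y >= c,  y >= 0.

So the dual LP is:
  minimize  11y1 + 8y2 + 66y3
  subject to:
    y1 + 4y3 >= 3
    y2 + 3y3 >= 3
    y1, y2, y3 >= 0

Solving the primal: x* = (10.5, 8).
  primal value c^T x* = 55.5.
Solving the dual: y* = (0, 0.75, 0.75).
  dual value b^T y* = 55.5.
Strong duality: c^T x* = b^T y*. Confirmed.

55.5


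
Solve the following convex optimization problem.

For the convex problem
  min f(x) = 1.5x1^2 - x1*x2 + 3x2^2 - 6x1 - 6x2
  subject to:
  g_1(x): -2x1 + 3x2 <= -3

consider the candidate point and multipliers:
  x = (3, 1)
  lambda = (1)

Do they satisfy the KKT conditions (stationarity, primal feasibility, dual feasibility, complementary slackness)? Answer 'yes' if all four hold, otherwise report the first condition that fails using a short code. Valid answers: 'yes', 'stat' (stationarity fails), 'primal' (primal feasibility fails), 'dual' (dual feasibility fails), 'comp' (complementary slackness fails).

Gradient of f: grad f(x) = Q x + c = (2, -3)
Constraint values g_i(x) = a_i^T x - b_i:
  g_1((3, 1)) = 0
Stationarity residual: grad f(x) + sum_i lambda_i a_i = (0, 0)
  -> stationarity OK
Primal feasibility (all g_i <= 0): OK
Dual feasibility (all lambda_i >= 0): OK
Complementary slackness (lambda_i * g_i(x) = 0 for all i): OK

Verdict: yes, KKT holds.

yes


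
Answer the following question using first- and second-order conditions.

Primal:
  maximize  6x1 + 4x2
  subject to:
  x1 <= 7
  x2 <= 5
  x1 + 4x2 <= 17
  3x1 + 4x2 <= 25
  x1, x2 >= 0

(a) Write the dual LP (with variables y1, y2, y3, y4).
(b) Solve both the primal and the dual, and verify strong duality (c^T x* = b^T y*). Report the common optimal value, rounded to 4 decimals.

The standard primal-dual pair for 'max c^T x s.t. A x <= b, x >= 0' is:
  Dual:  min b^T y  s.t.  A^T y >= c,  y >= 0.

So the dual LP is:
  minimize  7y1 + 5y2 + 17y3 + 25y4
  subject to:
    y1 + y3 + 3y4 >= 6
    y2 + 4y3 + 4y4 >= 4
    y1, y2, y3, y4 >= 0

Solving the primal: x* = (7, 1).
  primal value c^T x* = 46.
Solving the dual: y* = (3, 0, 0, 1).
  dual value b^T y* = 46.
Strong duality: c^T x* = b^T y*. Confirmed.

46


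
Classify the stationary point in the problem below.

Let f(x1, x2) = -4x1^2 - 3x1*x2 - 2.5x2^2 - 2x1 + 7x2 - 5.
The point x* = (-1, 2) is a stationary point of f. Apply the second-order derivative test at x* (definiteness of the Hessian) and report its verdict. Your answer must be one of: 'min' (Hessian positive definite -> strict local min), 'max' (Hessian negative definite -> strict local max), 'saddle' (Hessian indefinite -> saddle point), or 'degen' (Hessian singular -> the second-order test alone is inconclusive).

Compute the Hessian H = grad^2 f:
  H = [[-8, -3], [-3, -5]]
Verify stationarity: grad f(x*) = H x* + g = (0, 0).
Eigenvalues of H: -9.8541, -3.1459.
Both eigenvalues < 0, so H is negative definite -> x* is a strict local max.

max


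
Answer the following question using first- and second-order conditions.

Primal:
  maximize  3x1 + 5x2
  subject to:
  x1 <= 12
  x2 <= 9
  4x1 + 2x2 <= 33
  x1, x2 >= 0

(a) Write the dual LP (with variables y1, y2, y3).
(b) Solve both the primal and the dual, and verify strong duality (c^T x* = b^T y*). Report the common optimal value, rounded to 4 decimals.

The standard primal-dual pair for 'max c^T x s.t. A x <= b, x >= 0' is:
  Dual:  min b^T y  s.t.  A^T y >= c,  y >= 0.

So the dual LP is:
  minimize  12y1 + 9y2 + 33y3
  subject to:
    y1 + 4y3 >= 3
    y2 + 2y3 >= 5
    y1, y2, y3 >= 0

Solving the primal: x* = (3.75, 9).
  primal value c^T x* = 56.25.
Solving the dual: y* = (0, 3.5, 0.75).
  dual value b^T y* = 56.25.
Strong duality: c^T x* = b^T y*. Confirmed.

56.25


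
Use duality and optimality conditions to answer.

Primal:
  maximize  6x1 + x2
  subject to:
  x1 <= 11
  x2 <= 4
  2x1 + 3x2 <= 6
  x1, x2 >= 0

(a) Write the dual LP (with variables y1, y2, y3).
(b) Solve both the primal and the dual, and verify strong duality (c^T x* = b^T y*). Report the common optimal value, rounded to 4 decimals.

The standard primal-dual pair for 'max c^T x s.t. A x <= b, x >= 0' is:
  Dual:  min b^T y  s.t.  A^T y >= c,  y >= 0.

So the dual LP is:
  minimize  11y1 + 4y2 + 6y3
  subject to:
    y1 + 2y3 >= 6
    y2 + 3y3 >= 1
    y1, y2, y3 >= 0

Solving the primal: x* = (3, 0).
  primal value c^T x* = 18.
Solving the dual: y* = (0, 0, 3).
  dual value b^T y* = 18.
Strong duality: c^T x* = b^T y*. Confirmed.

18


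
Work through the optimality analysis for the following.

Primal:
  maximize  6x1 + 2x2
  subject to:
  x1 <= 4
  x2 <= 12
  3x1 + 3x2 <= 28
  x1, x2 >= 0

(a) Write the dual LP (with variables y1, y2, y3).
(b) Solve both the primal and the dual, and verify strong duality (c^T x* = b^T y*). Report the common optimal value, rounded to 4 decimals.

The standard primal-dual pair for 'max c^T x s.t. A x <= b, x >= 0' is:
  Dual:  min b^T y  s.t.  A^T y >= c,  y >= 0.

So the dual LP is:
  minimize  4y1 + 12y2 + 28y3
  subject to:
    y1 + 3y3 >= 6
    y2 + 3y3 >= 2
    y1, y2, y3 >= 0

Solving the primal: x* = (4, 5.3333).
  primal value c^T x* = 34.6667.
Solving the dual: y* = (4, 0, 0.6667).
  dual value b^T y* = 34.6667.
Strong duality: c^T x* = b^T y*. Confirmed.

34.6667


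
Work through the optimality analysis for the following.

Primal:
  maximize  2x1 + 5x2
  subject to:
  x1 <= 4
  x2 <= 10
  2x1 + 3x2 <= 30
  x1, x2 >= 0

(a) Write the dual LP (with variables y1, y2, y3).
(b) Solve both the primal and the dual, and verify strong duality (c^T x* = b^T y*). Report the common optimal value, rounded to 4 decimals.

The standard primal-dual pair for 'max c^T x s.t. A x <= b, x >= 0' is:
  Dual:  min b^T y  s.t.  A^T y >= c,  y >= 0.

So the dual LP is:
  minimize  4y1 + 10y2 + 30y3
  subject to:
    y1 + 2y3 >= 2
    y2 + 3y3 >= 5
    y1, y2, y3 >= 0

Solving the primal: x* = (0, 10).
  primal value c^T x* = 50.
Solving the dual: y* = (0, 0, 1.6667).
  dual value b^T y* = 50.
Strong duality: c^T x* = b^T y*. Confirmed.

50


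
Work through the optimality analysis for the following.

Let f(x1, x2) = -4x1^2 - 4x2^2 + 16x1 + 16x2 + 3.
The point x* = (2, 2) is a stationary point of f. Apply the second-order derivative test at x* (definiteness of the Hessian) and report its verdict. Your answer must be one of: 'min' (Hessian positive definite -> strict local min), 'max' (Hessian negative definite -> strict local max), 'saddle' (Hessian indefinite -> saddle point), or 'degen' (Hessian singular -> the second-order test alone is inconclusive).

Compute the Hessian H = grad^2 f:
  H = [[-8, 0], [0, -8]]
Verify stationarity: grad f(x*) = H x* + g = (0, 0).
Eigenvalues of H: -8, -8.
Both eigenvalues < 0, so H is negative definite -> x* is a strict local max.

max


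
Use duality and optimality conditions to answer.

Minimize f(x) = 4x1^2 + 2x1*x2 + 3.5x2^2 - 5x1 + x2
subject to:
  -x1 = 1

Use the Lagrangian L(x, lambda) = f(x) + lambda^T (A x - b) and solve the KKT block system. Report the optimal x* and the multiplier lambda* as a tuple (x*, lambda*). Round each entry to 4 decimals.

Form the Lagrangian:
  L(x, lambda) = (1/2) x^T Q x + c^T x + lambda^T (A x - b)
Stationarity (grad_x L = 0): Q x + c + A^T lambda = 0.
Primal feasibility: A x = b.

This gives the KKT block system:
  [ Q   A^T ] [ x     ]   [-c ]
  [ A    0  ] [ lambda ] = [ b ]

Solving the linear system:
  x*      = (-1, 0.1429)
  lambda* = (-12.7143)
  f(x*)   = 8.9286

x* = (-1, 0.1429), lambda* = (-12.7143)


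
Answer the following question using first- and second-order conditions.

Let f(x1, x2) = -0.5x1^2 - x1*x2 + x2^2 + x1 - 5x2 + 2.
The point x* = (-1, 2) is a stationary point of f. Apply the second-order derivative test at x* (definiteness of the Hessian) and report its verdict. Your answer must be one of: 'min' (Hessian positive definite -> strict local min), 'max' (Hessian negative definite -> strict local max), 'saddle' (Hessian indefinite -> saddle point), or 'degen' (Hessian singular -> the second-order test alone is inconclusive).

Compute the Hessian H = grad^2 f:
  H = [[-1, -1], [-1, 2]]
Verify stationarity: grad f(x*) = H x* + g = (0, 0).
Eigenvalues of H: -1.3028, 2.3028.
Eigenvalues have mixed signs, so H is indefinite -> x* is a saddle point.

saddle


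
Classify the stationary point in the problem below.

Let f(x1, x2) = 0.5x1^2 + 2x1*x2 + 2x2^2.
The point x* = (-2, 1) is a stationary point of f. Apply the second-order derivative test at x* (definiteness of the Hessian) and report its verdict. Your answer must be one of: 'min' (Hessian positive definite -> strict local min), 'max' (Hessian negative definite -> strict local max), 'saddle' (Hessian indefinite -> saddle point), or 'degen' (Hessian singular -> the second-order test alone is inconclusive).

Compute the Hessian H = grad^2 f:
  H = [[1, 2], [2, 4]]
Verify stationarity: grad f(x*) = H x* + g = (0, 0).
Eigenvalues of H: 0, 5.
H has a zero eigenvalue (singular; positive semidefinite but not definite), so H is neither positive definite, negative definite, nor indefinite. The second-order test alone is inconclusive -> degen.
(Indeed, f is constant along the null direction of H through x*, so x* is not a strict local extremum.)

degen


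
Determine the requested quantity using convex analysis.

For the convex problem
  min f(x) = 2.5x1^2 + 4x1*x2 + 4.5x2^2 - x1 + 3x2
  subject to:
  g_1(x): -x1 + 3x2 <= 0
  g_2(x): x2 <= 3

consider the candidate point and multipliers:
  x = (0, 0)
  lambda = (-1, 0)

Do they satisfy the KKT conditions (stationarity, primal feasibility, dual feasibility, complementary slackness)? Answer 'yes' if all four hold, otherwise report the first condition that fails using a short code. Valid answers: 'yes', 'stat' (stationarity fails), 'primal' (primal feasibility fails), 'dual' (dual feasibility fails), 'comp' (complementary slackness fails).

Gradient of f: grad f(x) = Q x + c = (-1, 3)
Constraint values g_i(x) = a_i^T x - b_i:
  g_1((0, 0)) = 0
  g_2((0, 0)) = -3
Stationarity residual: grad f(x) + sum_i lambda_i a_i = (0, 0)
  -> stationarity OK
Primal feasibility (all g_i <= 0): OK
Dual feasibility (all lambda_i >= 0): FAILS
Complementary slackness (lambda_i * g_i(x) = 0 for all i): OK

Verdict: the first failing condition is dual_feasibility -> dual.

dual


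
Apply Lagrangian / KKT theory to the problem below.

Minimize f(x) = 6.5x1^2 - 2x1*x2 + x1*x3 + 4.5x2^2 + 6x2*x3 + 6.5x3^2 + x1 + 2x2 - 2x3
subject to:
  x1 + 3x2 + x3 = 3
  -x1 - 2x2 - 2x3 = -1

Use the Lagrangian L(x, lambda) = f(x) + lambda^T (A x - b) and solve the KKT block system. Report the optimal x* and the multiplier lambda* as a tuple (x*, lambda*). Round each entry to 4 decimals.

Form the Lagrangian:
  L(x, lambda) = (1/2) x^T Q x + c^T x + lambda^T (A x - b)
Stationarity (grad_x L = 0): Q x + c + A^T lambda = 0.
Primal feasibility: A x = b.

This gives the KKT block system:
  [ Q   A^T ] [ x     ]   [-c ]
  [ A    0  ] [ lambda ] = [ b ]

Solving the linear system:
  x*      = (0.216, 1.196, -0.804)
  lambda* = (-6.284, -5.672)
  f(x*)   = 8.698

x* = (0.216, 1.196, -0.804), lambda* = (-6.284, -5.672)
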